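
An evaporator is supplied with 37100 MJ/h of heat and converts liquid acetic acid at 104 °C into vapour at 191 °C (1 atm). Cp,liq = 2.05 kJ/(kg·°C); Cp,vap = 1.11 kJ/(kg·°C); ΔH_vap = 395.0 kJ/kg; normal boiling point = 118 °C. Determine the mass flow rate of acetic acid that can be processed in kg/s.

ṁ = 20.4 kg/s

Δh = 2.05×(118−104) + 395.0 + 1.11×(191−118) = 504.73 kJ/kg
Q = 37100 MJ/h = 10306 kJ/s = 10306 kJ/s
ṁ = Q/Δh = 10306 / 504.73 = 20.418 kg/s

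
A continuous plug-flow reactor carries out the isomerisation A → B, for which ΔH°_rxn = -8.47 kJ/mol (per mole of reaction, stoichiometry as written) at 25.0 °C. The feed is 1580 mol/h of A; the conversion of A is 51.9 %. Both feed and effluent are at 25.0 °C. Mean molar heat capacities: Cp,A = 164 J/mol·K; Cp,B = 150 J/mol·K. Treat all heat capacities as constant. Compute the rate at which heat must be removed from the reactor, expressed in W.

Extent of reaction ξ = 0.519 × 1580 = 820.02 mol/h
Reaction term: ξ·ΔH°_rxn = 820.02 × -8.47 = -6945.6 kJ/h
Q = ΔH = -6945.6 kJ/h = -1.9293 kW
Heat removed = 1929.3 W

Q_out = 1930 W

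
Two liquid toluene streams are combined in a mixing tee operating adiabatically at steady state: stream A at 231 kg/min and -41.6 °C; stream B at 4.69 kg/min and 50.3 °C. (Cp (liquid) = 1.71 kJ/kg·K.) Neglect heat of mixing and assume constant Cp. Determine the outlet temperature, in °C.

T_out = -39.8 °C

Energy balance with Q = 0: Σ ṁᵢCp,ᵢ(T_out − Tᵢ) = 0
T_out = Σ ṁᵢCp,ᵢTᵢ / Σ ṁᵢCp,ᵢ
      = -16029 / 403.03 = -39.771 °C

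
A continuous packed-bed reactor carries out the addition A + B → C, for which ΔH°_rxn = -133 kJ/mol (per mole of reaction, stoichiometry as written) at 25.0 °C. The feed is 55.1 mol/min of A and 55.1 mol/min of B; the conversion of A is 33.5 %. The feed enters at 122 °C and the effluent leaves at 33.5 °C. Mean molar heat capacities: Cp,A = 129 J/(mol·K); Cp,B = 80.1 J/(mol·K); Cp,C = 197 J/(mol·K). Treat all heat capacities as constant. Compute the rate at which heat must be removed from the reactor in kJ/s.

Q_out = 57.9 kJ/s

Extent of reaction ξ = 0.335 × 55.1 = 18.459 mol/min
Reaction term: ξ·ΔH°_rxn = 18.459 × -133 = -2455 kJ/min
Sensible, feed 122→25 °C: -1117.6 kJ/min
Outlet flows (mol/min): A 36.642, B 36.642, C 18.459
Sensible, products 25→33.5 °C: 96.034 kJ/min
Q = ΔH = -3476.5 kJ/min = -57.942 kW
Heat removed = 57.942 kJ/s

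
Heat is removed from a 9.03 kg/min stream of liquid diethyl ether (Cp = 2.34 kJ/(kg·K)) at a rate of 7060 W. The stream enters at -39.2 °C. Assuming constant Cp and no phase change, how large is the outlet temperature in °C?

T_out = -59.2 °C

Q = 7060 W = 423.6 kJ/min
ΔT = Q/(ṁ·Cp) = 423.6/(9.03×2.34) = 20.047 K
T_out = -39.2 − 20.047 = -59.247 °C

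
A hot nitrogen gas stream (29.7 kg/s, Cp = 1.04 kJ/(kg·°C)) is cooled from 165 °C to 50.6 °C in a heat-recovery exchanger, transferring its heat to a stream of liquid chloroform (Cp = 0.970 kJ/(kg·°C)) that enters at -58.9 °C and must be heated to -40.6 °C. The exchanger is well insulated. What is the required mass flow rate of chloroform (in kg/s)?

ṁ_c = 199 kg/s

Heat released by hot stream: Q = 29.7 × 1.04 × (165 − 50.6) = 3533.6 kJ/s
Energy balance on cold side (adiabatic exchanger): Q = ṁ_c·Cp_c·(T_c,out − T_c,in)
ṁ_c = 3533.6 / [0.970 × (-40.6 − -58.9)] = 199.06 kg/s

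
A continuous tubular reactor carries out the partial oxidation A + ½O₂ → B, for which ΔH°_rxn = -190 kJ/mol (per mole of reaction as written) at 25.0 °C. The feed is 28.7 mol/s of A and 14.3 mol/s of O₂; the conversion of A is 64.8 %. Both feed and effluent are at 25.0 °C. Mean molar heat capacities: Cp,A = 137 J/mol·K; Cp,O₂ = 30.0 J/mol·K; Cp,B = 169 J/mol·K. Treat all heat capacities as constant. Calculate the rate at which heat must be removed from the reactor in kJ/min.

Extent of reaction ξ = 0.648 × 28.7 = 18.598 mol/s
Reaction term: ξ·ΔH°_rxn = 18.598 × -190 = -3533.5 kJ/s
Q = ΔH = -3533.5 kJ/s = -3533.5 kW
Heat removed = 212010 kJ/min

Q_out = 212000 kJ/min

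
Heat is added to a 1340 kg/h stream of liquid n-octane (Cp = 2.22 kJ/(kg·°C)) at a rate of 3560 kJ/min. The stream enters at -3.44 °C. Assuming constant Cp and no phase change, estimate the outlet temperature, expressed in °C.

Q = 3560 kJ/min = 213600 kJ/h
ΔT = Q/(ṁ·Cp) = 213600/(1340×2.22) = 71.803 K
T_out = -3.44 + 71.803 = 68.363 °C

T_out = 68.4 °C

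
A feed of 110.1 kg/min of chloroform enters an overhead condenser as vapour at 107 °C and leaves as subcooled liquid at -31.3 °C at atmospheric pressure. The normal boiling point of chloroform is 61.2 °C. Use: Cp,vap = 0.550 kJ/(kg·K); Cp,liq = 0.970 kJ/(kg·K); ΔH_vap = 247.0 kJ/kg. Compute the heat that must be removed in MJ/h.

vapour 107→61.2 °C: -25.19 kJ/kg
condensation at 61.2 °C: -247 kJ/kg
liquid 61.2→-31.3 °C: -89.725 kJ/kg
Δh = -25.19 + -247 + -89.725 = -361.92 kJ/kg
Q = ṁ·Δh = 110.1 kg/min × -361.92 kJ/kg = -39847 kJ/min
|Q| = 664.11 kW = 2390.8 MJ/h

Q_c = 2390 MJ/h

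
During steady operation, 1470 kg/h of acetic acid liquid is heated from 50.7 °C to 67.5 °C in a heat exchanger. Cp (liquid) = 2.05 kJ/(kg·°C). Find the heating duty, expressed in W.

Q = 14100 W

Q = ṁ·Cp·ΔT = 1470 × 2.05 × (67.5 − 50.7) = 50627 kJ/h
Converting: 50627 / 3600 s = 14.063 kW
Heating duty = 14063 W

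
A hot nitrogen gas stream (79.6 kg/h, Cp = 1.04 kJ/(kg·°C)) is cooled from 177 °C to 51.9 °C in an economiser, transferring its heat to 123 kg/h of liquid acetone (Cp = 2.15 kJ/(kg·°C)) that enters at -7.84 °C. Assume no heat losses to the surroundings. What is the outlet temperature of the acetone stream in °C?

Heat released by hot stream: Q = 79.6 × 1.04 × (177 − 51.9) = 10356 kJ/h
Energy balance on cold side (adiabatic exchanger): Q = ṁ_c·Cp_c·(T_c,out − T_c,in)
T_c,out = -7.84 + 10356/(123 × 2.15) = 31.322 °C

T_c,out = 31.3 °C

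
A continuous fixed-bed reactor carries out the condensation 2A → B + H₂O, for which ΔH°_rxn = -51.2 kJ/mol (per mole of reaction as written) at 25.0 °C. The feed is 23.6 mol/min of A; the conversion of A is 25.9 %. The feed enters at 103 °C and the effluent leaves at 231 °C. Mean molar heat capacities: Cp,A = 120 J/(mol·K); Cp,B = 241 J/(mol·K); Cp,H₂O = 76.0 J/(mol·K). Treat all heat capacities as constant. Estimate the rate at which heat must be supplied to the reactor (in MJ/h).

Extent of reaction ξ = 0.259 × 23.6 / 2 = 3.0562 mol/min
Reaction term: ξ·ΔH°_rxn = 3.0562 × -51.2 = -156.48 kJ/min
Sensible, feed 103→25 °C: -220.9 kJ/min
Outlet flows (mol/min): A 17.488, B 3.0562, H₂O 3.0562
Sensible, products 25→231 °C: 631.87 kJ/min
Q = ΔH = 254.5 kJ/min = 4.2416 kW
Heat supplied = 15.27 MJ/h

Q_in = 15.3 MJ/h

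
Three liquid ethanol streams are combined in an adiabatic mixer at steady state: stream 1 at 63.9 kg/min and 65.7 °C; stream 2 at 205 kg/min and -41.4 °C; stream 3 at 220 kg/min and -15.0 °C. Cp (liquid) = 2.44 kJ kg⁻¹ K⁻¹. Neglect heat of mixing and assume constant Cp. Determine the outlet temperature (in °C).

Adiabatic, steady state ⇒ Σ ṁᵢCp,ᵢ(T_out − Tᵢ) = 0
T_out = Σ ṁᵢCp,ᵢTᵢ / Σ ṁᵢCp,ᵢ
      = -18517 / 1192.9 = -15.522 °C

T_out = -15.5 °C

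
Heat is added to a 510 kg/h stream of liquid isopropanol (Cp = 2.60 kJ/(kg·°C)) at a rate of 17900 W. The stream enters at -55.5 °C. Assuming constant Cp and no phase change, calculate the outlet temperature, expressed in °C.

Q = 17900 W = 64440 kJ/h
ΔT = Q/(ṁ·Cp) = 64440/(510×2.60) = 48.597 K
T_out = -55.5 + 48.597 = -6.9027 °C

T_out = -6.90 °C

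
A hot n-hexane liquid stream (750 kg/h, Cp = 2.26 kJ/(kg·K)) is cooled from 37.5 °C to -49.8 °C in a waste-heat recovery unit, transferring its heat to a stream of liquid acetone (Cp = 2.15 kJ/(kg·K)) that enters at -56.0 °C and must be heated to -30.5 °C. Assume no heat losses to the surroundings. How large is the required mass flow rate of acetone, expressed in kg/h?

Heat released by hot stream: Q = 750 × 2.26 × (37.5 − -49.8) = 147970 kJ/h
Energy balance on cold side (adiabatic exchanger): Q = ṁ_c·Cp_c·(T_c,out − T_c,in)
ṁ_c = 147970 / [2.15 × (-30.5 − -56.0)] = 2699 kg/h

ṁ_c = 2700 kg/h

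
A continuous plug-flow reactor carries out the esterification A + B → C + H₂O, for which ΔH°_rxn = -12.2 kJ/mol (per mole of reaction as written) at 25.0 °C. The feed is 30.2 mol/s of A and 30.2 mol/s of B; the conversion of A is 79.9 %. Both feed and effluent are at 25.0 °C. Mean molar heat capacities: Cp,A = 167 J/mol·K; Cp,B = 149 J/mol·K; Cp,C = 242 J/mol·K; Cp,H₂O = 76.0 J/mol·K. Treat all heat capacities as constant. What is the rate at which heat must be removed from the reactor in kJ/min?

Extent of reaction ξ = 0.799 × 30.2 = 24.13 mol/s
Reaction term: ξ·ΔH°_rxn = 24.13 × -12.2 = -294.38 kJ/s
Q = ΔH = -294.38 kJ/s = -294.38 kW
Heat removed = 17663 kJ/min

Q_out = 17700 kJ/min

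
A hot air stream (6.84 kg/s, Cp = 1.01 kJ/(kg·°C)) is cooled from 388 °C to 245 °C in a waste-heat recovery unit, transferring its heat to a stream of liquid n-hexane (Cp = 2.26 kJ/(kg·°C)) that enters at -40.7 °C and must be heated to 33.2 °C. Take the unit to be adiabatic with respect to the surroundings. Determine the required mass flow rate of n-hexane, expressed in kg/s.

Heat released by hot stream: Q = 6.84 × 1.01 × (388 − 245) = 987.9 kJ/s
Energy balance on cold side (adiabatic exchanger): Q = ṁ_c·Cp_c·(T_c,out − T_c,in)
ṁ_c = 987.9 / [2.26 × (33.2 − -40.7)] = 5.9151 kg/s

ṁ_c = 5.92 kg/s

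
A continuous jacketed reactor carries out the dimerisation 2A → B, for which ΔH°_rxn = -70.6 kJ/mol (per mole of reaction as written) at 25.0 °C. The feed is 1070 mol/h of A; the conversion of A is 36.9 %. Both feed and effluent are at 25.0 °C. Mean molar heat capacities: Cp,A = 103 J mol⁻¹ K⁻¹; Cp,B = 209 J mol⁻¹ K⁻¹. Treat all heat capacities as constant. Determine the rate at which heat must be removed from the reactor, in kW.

Extent of reaction ξ = 0.369 × 1070 / 2 = 197.41 mol/h
Reaction term: ξ·ΔH°_rxn = 197.41 × -70.6 = -13937 kJ/h
Q = ΔH = -13937 kJ/h = -3.8715 kW
Heat removed = 3.8715 kW

Q_out = 3.87 kW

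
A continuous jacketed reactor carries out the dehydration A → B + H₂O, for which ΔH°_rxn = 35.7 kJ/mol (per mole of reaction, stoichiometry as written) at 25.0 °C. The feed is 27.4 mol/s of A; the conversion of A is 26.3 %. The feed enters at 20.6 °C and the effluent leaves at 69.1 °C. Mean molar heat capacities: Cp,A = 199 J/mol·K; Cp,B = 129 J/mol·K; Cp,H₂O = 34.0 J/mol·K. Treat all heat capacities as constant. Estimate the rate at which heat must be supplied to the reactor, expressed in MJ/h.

Q_in = 1840 MJ/h

Extent of reaction ξ = 0.263 × 27.4 = 7.2062 mol/s
Reaction term: ξ·ΔH°_rxn = 7.2062 × 35.7 = 257.26 kJ/s
Sensible, feed 20.6→25 °C: 23.991 kJ/s
Outlet flows (mol/s): A 20.194, B 7.2062, H₂O 7.2062
Sensible, products 25→69.1 °C: 229.02 kJ/s
Q = ΔH = 510.27 kJ/s = 510.27 kW
Heat supplied = 1837 MJ/h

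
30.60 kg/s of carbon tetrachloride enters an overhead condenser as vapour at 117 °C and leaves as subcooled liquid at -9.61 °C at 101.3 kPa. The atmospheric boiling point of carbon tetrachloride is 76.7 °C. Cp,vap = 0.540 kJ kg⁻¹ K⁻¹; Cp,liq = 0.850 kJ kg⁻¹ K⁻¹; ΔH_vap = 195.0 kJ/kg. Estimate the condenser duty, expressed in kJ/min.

Q_c = 533000 kJ/min

vapour 117→76.7 °C: -21.762 kJ/kg
condensation at 76.7 °C: -195 kJ/kg
liquid 76.7→-9.61 °C: -73.364 kJ/kg
Δh = -21.762 + -195 + -73.364 = -290.13 kJ/kg
Q = ṁ·Δh = 30.60 kg/s × -290.13 kJ/kg = -8877.8 kJ/s
|Q| = 8877.8 kW = 532670 kJ/min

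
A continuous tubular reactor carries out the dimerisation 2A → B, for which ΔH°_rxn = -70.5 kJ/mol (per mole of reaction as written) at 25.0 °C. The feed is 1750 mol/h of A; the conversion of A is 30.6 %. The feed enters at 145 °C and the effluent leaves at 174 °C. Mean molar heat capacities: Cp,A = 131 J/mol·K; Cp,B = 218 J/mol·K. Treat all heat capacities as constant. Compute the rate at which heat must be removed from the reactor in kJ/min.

Extent of reaction ξ = 0.306 × 1750 / 2 = 267.75 mol/h
Reaction term: ξ·ΔH°_rxn = 267.75 × -70.5 = -18876 kJ/h
Sensible, feed 145→25 °C: -27510 kJ/h
Outlet flows (mol/h): A 1214.5, B 267.75
Sensible, products 25→174 °C: 32403 kJ/h
Q = ΔH = -13983 kJ/h = -3.8843 kW
Heat removed = 233.06 kJ/min

Q_out = 233 kJ/min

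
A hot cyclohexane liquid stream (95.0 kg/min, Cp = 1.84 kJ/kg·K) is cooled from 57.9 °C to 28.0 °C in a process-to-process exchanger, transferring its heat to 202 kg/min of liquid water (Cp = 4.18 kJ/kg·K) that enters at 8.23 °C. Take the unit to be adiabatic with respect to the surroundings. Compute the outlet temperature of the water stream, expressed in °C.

T_c,out = 14.4 °C

Heat released by hot stream: Q = 95.0 × 1.84 × (57.9 − 28.0) = 5226.5 kJ/min
Energy balance on cold side (adiabatic exchanger): Q = ṁ_c·Cp_c·(T_c,out − T_c,in)
T_c,out = 8.23 + 5226.5/(202 × 4.18) = 14.42 °C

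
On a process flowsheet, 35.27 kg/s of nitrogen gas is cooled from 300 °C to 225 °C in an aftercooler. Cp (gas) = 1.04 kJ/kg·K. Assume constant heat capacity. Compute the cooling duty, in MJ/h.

Q = ṁ·Cp·ΔT = 35.27 × 1.04 × (225 − 300) = -2751.1 kJ/s
Cooling duty = 9903.8 MJ/h

Q_c = 9900 MJ/h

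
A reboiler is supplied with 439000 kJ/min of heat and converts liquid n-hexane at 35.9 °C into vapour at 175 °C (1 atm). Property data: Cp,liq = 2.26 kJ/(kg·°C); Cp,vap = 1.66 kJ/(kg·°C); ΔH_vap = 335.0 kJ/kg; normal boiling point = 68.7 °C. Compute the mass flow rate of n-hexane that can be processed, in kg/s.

ṁ = 12.5 kg/s

Δh = 2.26×(68.7−35.9) + 335.0 + 1.66×(175−68.7) = 585.59 kJ/kg
Q = 439000 kJ/min = 7316.7 kJ/s = 7316.7 kJ/s
ṁ = Q/Δh = 7316.7 / 585.59 = 12.495 kg/s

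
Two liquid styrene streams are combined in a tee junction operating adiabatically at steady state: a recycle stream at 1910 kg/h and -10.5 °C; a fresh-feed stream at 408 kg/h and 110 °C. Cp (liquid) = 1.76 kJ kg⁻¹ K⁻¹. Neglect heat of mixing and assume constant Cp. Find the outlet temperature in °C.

No heat crosses the boundary, so H_out = H_in.
T_out = Σ ṁᵢCp,ᵢTᵢ / Σ ṁᵢCp,ᵢ
      = 43692 / 4079.7 = 10.71 °C

T_out = 10.7 °C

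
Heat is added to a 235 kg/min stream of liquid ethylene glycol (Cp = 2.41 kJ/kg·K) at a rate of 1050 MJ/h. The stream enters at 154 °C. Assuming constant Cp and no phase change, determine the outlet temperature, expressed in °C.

Q = 1050 MJ/h = 17500 kJ/min
ΔT = Q/(ṁ·Cp) = 17500/(235×2.41) = 30.9 K
T_out = 154 + 30.9 = 184.9 °C

T_out = 185 °C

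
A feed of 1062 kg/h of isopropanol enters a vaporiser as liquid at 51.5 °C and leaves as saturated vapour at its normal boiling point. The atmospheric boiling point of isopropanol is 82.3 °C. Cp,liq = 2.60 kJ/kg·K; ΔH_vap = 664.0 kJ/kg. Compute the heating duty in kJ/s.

Q = 220 kJ/s

liquid 51.5→82.3 °C: 80.08 kJ/kg
vaporisation at 82.3 °C: 664 kJ/kg
Δh = 80.08 + 664 = 744.08 kJ/kg
Q = ṁ·Δh = 1062 kg/h × 744.08 kJ/kg = 790210 kJ/h
|Q| = 219.5 kW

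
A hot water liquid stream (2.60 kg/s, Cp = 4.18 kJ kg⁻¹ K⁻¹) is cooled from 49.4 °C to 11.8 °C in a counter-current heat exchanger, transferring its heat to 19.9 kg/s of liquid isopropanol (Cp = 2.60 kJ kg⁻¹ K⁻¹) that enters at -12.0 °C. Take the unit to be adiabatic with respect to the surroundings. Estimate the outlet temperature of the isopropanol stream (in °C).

T_c,out = -4.10 °C

Heat released by hot stream: Q = 2.60 × 4.18 × (49.4 − 11.8) = 408.64 kJ/s
Energy balance on cold side (adiabatic exchanger): Q = ṁ_c·Cp_c·(T_c,out − T_c,in)
T_c,out = -12.0 + 408.64/(19.9 × 2.60) = -4.1021 °C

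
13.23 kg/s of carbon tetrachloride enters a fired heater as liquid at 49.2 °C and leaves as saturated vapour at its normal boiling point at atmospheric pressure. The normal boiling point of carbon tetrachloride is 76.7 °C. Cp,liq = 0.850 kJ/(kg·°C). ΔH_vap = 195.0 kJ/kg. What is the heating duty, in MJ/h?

liquid 49.2→76.7 °C: 23.375 kJ/kg
vaporisation at 76.7 °C: 195 kJ/kg
Δh = 23.375 + 195 = 218.38 kJ/kg
Q = ṁ·Δh = 13.23 kg/s × 218.38 kJ/kg = 2889.1 kJ/s
|Q| = 2889.1 kW = 10401 MJ/h

Q = 10400 MJ/h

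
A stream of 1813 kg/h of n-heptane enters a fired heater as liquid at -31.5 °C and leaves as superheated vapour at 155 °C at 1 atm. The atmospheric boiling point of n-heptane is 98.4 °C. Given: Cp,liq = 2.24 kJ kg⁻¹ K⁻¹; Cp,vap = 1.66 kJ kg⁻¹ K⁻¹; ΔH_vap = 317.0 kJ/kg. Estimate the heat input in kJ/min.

Q = 21200 kJ/min

liquid -31.5→98.4 °C: 290.98 kJ/kg
vaporisation at 98.4 °C: 317 kJ/kg
vapour 98.4→155 °C: 93.956 kJ/kg
Δh = 290.98 + 317 + 93.956 = 701.93 kJ/kg
Q = ṁ·Δh = 1813 kg/h × 701.93 kJ/kg = 1.2726e+06 kJ/h
|Q| = 353.5 kW = 21210 kJ/min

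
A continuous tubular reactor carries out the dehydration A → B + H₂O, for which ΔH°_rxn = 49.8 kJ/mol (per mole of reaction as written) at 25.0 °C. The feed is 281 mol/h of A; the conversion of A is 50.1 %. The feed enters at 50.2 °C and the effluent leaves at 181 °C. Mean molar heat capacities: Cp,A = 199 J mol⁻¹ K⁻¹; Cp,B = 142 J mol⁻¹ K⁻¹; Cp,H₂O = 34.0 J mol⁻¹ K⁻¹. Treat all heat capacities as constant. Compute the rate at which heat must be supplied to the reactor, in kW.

Extent of reaction ξ = 0.501 × 281 = 140.78 mol/h
Reaction term: ξ·ΔH°_rxn = 140.78 × 49.8 = 7010.9 kJ/h
Sensible, feed 50.2→25 °C: -1409.2 kJ/h
Outlet flows (mol/h): A 140.22, B 140.78, H₂O 140.78
Sensible, products 25→181 °C: 8218.2 kJ/h
Q = ΔH = 13820 kJ/h = 3.8389 kW
Heat supplied = 3.8389 kW

Q_in = 3.84 kW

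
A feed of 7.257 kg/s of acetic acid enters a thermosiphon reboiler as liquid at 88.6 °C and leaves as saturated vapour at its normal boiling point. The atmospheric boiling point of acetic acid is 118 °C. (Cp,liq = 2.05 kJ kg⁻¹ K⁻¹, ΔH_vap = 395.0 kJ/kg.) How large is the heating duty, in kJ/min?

liquid 88.6→118 °C: 60.27 kJ/kg
vaporisation at 118 °C: 395 kJ/kg
Δh = 60.27 + 395 = 455.27 kJ/kg
Q = ṁ·Δh = 7.257 kg/s × 455.27 kJ/kg = 3303.9 kJ/s
|Q| = 3303.9 kW = 198230 kJ/min

Q = 198000 kJ/min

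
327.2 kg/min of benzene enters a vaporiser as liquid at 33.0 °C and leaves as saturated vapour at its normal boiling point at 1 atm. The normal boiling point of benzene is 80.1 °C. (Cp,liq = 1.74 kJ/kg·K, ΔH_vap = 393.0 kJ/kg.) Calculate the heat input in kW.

liquid 33.0→80.1 °C: 81.954 kJ/kg
vaporisation at 80.1 °C: 393 kJ/kg
Δh = 81.954 + 393 = 474.95 kJ/kg
Q = ṁ·Δh = 327.2 kg/min × 474.95 kJ/kg = 155400 kJ/min
|Q| = 2590.1 kW

Q = 2590 kW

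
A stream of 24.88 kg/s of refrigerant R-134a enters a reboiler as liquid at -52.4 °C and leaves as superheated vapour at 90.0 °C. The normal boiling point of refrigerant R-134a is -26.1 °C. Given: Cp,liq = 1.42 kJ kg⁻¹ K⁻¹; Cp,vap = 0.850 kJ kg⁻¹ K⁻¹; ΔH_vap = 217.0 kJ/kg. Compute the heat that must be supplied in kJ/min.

Q = 527000 kJ/min

liquid -52.4→-26.1 °C: 37.346 kJ/kg
vaporisation at -26.1 °C: 217 kJ/kg
vapour -26.1→90.0 °C: 98.685 kJ/kg
Δh = 37.346 + 217 + 98.685 = 353.03 kJ/kg
Q = ṁ·Δh = 24.88 kg/s × 353.03 kJ/kg = 8783.4 kJ/s
|Q| = 8783.4 kW = 527000 kJ/min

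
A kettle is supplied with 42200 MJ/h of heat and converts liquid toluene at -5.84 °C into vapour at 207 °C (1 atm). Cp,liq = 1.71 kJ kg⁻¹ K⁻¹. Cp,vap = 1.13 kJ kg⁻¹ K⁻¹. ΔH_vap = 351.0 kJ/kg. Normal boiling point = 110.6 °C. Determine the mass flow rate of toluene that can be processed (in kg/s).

Δh = 1.71×(110.6−-5.84) + 351.0 + 1.13×(207−110.6) = 659.04 kJ/kg
Q = 42200 MJ/h = 11722 kJ/s = 11722 kJ/s
ṁ = Q/Δh = 11722 / 659.04 = 17.787 kg/s

ṁ = 17.8 kg/s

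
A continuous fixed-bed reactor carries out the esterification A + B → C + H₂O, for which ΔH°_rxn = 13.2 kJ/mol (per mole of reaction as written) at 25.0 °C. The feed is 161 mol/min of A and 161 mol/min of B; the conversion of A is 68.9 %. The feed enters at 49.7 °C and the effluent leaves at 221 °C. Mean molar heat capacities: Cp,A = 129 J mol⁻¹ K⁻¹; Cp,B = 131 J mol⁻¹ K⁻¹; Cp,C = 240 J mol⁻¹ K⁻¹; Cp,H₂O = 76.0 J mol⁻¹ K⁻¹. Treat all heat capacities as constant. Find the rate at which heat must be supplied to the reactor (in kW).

Extent of reaction ξ = 0.689 × 161 = 110.93 mol/min
Reaction term: ξ·ΔH°_rxn = 110.93 × 13.2 = 1464.3 kJ/min
Sensible, feed 49.7→25 °C: -1033.9 kJ/min
Outlet flows (mol/min): A 50.071, B 50.071, C 110.93, H₂O 110.93
Sensible, products 25→221 °C: 9422.1 kJ/min
Q = ΔH = 9852.4 kJ/min = 164.21 kW
Heat supplied = 164.21 kW

Q_in = 164 kW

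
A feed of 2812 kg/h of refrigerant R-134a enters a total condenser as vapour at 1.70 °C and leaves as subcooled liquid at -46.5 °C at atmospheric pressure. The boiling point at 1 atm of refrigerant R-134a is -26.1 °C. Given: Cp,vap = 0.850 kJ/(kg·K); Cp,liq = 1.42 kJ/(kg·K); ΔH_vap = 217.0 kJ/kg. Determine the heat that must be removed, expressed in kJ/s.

Q_c = 211 kJ/s

vapour 1.70→-26.1 °C: -23.63 kJ/kg
condensation at -26.1 °C: -217 kJ/kg
liquid -26.1→-46.5 °C: -28.968 kJ/kg
Δh = -23.63 + -217 + -28.968 = -269.6 kJ/kg
Q = ṁ·Δh = 2812 kg/h × -269.6 kJ/kg = -758110 kJ/h
|Q| = 210.59 kW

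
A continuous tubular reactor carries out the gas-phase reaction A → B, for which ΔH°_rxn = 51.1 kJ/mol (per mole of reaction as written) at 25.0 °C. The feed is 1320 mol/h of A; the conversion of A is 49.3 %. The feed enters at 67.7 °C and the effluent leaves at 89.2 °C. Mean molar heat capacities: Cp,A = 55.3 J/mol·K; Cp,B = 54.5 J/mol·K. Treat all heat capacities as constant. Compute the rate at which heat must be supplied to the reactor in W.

Extent of reaction ξ = 0.493 × 1320 = 650.76 mol/h
Reaction term: ξ·ΔH°_rxn = 650.76 × 51.1 = 33254 kJ/h
Sensible, feed 67.7→25 °C: -3116.9 kJ/h
Outlet flows (mol/h): A 669.24, B 650.76
Sensible, products 25→89.2 °C: 4652.9 kJ/h
Q = ΔH = 34790 kJ/h = 9.6638 kW
Heat supplied = 9663.8 W

Q_in = 9660 W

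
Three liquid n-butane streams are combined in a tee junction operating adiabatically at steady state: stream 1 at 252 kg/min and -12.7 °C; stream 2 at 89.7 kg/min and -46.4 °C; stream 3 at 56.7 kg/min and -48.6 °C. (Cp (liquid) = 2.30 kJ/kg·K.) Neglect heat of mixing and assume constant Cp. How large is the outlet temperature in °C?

T_out = -25.4 °C

Energy balance with Q = 0: Σ ṁᵢCp,ᵢ(T_out − Tᵢ) = 0
T_out = Σ ṁᵢCp,ᵢTᵢ / Σ ṁᵢCp,ᵢ
      = -23272 / 916.32 = -25.397 °C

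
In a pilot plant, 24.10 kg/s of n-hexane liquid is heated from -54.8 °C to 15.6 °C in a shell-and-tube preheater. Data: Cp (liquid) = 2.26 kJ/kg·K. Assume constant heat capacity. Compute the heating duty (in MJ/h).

Q = ṁ·Cp·ΔT = 24.10 × 2.26 × (15.6 − -54.8) = 3834.4 kJ/s
Heating duty = 13804 MJ/h

Q = 13800 MJ/h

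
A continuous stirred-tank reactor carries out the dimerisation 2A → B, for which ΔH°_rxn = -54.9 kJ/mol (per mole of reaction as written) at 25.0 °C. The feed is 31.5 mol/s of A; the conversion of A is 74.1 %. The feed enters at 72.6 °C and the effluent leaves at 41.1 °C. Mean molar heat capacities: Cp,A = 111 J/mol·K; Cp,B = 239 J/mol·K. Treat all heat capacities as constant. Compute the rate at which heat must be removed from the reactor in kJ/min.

Extent of reaction ξ = 0.741 × 31.5 / 2 = 11.671 mol/s
Reaction term: ξ·ΔH°_rxn = 11.671 × -54.9 = -640.72 kJ/s
Sensible, feed 72.6→25 °C: -166.43 kJ/s
Outlet flows (mol/s): A 8.1585, B 11.671
Sensible, products 25→41.1 °C: 59.488 kJ/s
Q = ΔH = -747.67 kJ/s = -747.67 kW
Heat removed = 44860 kJ/min

Q_out = 44900 kJ/min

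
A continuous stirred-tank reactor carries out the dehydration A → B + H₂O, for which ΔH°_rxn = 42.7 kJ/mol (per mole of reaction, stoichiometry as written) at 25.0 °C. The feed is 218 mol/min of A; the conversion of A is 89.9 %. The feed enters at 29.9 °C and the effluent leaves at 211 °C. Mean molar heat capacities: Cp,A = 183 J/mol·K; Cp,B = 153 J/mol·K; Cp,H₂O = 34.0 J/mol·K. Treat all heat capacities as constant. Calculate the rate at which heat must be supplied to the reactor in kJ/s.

Extent of reaction ξ = 0.899 × 218 = 195.98 mol/min
Reaction term: ξ·ΔH°_rxn = 195.98 × 42.7 = 8368.4 kJ/min
Sensible, feed 29.9→25 °C: -195.48 kJ/min
Outlet flows (mol/min): A 22.018, B 195.98, H₂O 195.98
Sensible, products 25→211 °C: 7566.1 kJ/min
Q = ΔH = 15739 kJ/min = 262.32 kW
Heat supplied = 262.32 kJ/s

Q_in = 262 kJ/s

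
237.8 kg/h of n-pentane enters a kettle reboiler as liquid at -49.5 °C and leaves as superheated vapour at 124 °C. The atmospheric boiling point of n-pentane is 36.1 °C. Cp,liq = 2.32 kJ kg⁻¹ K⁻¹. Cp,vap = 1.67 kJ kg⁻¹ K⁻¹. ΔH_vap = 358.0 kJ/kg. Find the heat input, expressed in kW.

liquid -49.5→36.1 °C: 198.59 kJ/kg
vaporisation at 36.1 °C: 358 kJ/kg
vapour 36.1→124 °C: 146.79 kJ/kg
Δh = 198.59 + 358 + 146.79 = 703.38 kJ/kg
Q = ṁ·Δh = 237.8 kg/h × 703.38 kJ/kg = 167260 kJ/h
|Q| = 46.462 kW

Q = 46.5 kW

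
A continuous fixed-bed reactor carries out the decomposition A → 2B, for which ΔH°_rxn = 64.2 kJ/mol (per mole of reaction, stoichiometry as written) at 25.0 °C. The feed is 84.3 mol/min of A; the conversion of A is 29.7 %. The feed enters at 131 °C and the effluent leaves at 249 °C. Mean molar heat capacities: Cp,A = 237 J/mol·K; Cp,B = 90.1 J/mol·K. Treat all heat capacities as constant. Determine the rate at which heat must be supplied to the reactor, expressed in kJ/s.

Q_in = 60.8 kJ/s

Extent of reaction ξ = 0.297 × 84.3 = 25.037 mol/min
Reaction term: ξ·ΔH°_rxn = 25.037 × 64.2 = 1607.4 kJ/min
Sensible, feed 131→25 °C: -2117.8 kJ/min
Outlet flows (mol/min): A 59.263, B 50.074
Sensible, products 25→249 °C: 4156.8 kJ/min
Q = ΔH = 3646.4 kJ/min = 60.773 kW
Heat supplied = 60.773 kJ/s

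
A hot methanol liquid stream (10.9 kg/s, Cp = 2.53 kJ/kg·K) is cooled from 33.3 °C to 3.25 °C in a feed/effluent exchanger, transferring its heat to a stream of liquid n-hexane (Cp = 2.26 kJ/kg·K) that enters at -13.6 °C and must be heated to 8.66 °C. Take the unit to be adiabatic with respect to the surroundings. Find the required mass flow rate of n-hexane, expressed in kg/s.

ṁ_c = 16.5 kg/s

Heat released by hot stream: Q = 10.9 × 2.53 × (33.3 − 3.25) = 828.69 kJ/s
Energy balance on cold side (adiabatic exchanger): Q = ṁ_c·Cp_c·(T_c,out − T_c,in)
ṁ_c = 828.69 / [2.26 × (8.66 − -13.6)] = 16.472 kg/s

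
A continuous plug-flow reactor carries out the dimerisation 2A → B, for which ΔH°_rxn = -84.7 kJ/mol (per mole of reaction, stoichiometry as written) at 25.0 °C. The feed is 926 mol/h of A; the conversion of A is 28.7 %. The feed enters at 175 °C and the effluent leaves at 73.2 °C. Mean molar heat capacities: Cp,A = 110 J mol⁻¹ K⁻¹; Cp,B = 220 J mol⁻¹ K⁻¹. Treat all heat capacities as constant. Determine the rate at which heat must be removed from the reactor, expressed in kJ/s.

Extent of reaction ξ = 0.287 × 926 / 2 = 132.88 mol/h
Reaction term: ξ·ΔH°_rxn = 132.88 × -84.7 = -11255 kJ/h
Sensible, feed 175→25 °C: -15279 kJ/h
Outlet flows (mol/h): A 660.24, B 132.88
Sensible, products 25→73.2 °C: 4909.7 kJ/h
Q = ΔH = -21624 kJ/h = -6.0068 kW
Heat removed = 6.0068 kJ/s

Q_out = 6.01 kJ/s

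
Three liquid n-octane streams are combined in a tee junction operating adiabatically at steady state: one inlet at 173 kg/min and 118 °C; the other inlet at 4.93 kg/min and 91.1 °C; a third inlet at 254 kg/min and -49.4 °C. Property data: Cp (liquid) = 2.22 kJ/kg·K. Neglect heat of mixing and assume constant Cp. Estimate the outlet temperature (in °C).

T_out = 19.3 °C

Energy balance with Q = 0: Σ ṁᵢCp,ᵢ(T_out − Tᵢ) = 0
Σ ṁᵢCp,ᵢTᵢ = 173×2.22×118 + 4.93×2.22×91.1 + 254×2.22×-49.4 = 18460
Σ ṁᵢCp,ᵢ = 173×2.22 + 4.93×2.22 + 254×2.22 = 958.88
T_out = 18460 / 958.88 = 19.252 °C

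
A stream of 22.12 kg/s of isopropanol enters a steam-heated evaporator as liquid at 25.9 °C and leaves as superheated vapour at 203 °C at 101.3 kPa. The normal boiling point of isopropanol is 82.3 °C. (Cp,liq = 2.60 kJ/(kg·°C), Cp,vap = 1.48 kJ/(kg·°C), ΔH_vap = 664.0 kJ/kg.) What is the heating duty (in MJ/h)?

liquid 25.9→82.3 °C: 146.64 kJ/kg
vaporisation at 82.3 °C: 664 kJ/kg
vapour 82.3→203 °C: 178.64 kJ/kg
Δh = 146.64 + 664 + 178.64 = 989.28 kJ/kg
Q = ṁ·Δh = 22.12 kg/s × 989.28 kJ/kg = 21883 kJ/s
|Q| = 21883 kW = 78778 MJ/h

Q = 78800 MJ/h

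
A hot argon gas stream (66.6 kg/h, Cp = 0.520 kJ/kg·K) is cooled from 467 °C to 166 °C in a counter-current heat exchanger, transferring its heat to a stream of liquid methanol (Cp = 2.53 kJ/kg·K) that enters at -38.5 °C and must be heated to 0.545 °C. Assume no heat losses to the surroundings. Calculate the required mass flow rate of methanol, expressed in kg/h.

Heat released by hot stream: Q = 66.6 × 0.520 × (467 − 166) = 10424 kJ/h
Energy balance on cold side (adiabatic exchanger): Q = ṁ_c·Cp_c·(T_c,out − T_c,in)
ṁ_c = 10424 / [2.53 × (0.545 − -38.5)] = 105.53 kg/h

ṁ_c = 106 kg/h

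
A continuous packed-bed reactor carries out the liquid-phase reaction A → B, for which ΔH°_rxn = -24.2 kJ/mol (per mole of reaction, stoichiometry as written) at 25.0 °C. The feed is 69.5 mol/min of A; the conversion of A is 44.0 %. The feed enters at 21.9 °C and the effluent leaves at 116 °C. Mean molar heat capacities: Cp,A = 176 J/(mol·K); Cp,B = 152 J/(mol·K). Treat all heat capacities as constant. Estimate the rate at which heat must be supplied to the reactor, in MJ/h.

Q_in = 20.7 MJ/h

Extent of reaction ξ = 0.440 × 69.5 = 30.58 mol/min
Reaction term: ξ·ΔH°_rxn = 30.58 × -24.2 = -740.04 kJ/min
Sensible, feed 21.9→25 °C: 37.919 kJ/min
Outlet flows (mol/min): A 38.92, B 30.58
Sensible, products 25→116 °C: 1046.3 kJ/min
Q = ΔH = 344.21 kJ/min = 5.7368 kW
Heat supplied = 20.653 MJ/h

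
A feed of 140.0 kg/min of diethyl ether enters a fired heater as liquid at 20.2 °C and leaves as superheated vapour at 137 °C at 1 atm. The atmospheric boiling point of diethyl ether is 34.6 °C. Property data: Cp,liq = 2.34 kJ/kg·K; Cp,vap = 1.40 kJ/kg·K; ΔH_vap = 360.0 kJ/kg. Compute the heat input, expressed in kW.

liquid 20.2→34.6 °C: 33.696 kJ/kg
vaporisation at 34.6 °C: 360 kJ/kg
vapour 34.6→137 °C: 143.36 kJ/kg
Δh = 33.696 + 360 + 143.36 = 537.06 kJ/kg
Q = ṁ·Δh = 140.0 kg/min × 537.06 kJ/kg = 75188 kJ/min
|Q| = 1253.1 kW

Q = 1250 kW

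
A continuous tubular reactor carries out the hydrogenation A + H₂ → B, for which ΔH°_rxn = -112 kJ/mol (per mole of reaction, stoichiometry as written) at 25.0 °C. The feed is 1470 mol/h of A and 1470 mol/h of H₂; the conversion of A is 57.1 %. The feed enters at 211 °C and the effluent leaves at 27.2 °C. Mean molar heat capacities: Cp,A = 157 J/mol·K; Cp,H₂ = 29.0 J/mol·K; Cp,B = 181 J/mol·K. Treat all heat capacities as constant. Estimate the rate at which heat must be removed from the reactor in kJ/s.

Q_out = 40.1 kJ/s

Extent of reaction ξ = 0.571 × 1470 = 839.37 mol/h
Reaction term: ξ·ΔH°_rxn = 839.37 × -112 = -94009 kJ/h
Sensible, feed 211→25 °C: -50856 kJ/h
Outlet flows (mol/h): A 630.63, H₂ 630.63, B 839.37
Sensible, products 25→27.2 °C: 592.29 kJ/h
Q = ΔH = -144270 kJ/h = -40.076 kW
Heat removed = 40.076 kJ/s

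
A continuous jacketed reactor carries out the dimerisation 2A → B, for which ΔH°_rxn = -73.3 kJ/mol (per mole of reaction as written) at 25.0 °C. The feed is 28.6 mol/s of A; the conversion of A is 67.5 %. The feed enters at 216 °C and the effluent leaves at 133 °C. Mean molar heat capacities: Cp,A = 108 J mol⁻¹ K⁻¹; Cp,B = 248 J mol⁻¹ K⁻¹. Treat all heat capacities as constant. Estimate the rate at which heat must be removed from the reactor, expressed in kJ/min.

Extent of reaction ξ = 0.675 × 28.6 / 2 = 9.6525 mol/s
Reaction term: ξ·ΔH°_rxn = 9.6525 × -73.3 = -707.53 kJ/s
Sensible, feed 216→25 °C: -589.96 kJ/s
Outlet flows (mol/s): A 9.295, B 9.6525
Sensible, products 25→133 °C: 366.95 kJ/s
Q = ΔH = -930.54 kJ/s = -930.54 kW
Heat removed = 55832 kJ/min

Q_out = 55800 kJ/min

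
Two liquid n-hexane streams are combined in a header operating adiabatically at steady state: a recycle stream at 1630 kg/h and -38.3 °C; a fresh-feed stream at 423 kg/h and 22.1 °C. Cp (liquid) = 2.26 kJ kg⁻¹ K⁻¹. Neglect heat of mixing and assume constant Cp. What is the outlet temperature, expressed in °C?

T_out = -25.9 °C

Adiabatic, steady state ⇒ Σ ṁᵢCp,ᵢ(T_out − Tᵢ) = 0
T_out = Σ ṁᵢCp,ᵢTᵢ / Σ ṁᵢCp,ᵢ
      = -119960 / 4639.8 = -25.855 °C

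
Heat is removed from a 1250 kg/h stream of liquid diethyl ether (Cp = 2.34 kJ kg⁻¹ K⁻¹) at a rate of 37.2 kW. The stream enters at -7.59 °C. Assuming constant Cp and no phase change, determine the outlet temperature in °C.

T_out = -53.4 °C

Q = 37.2 kW = 133920 kJ/h
ΔT = Q/(ṁ·Cp) = 133920/(1250×2.34) = 45.785 K
T_out = -7.59 − 45.785 = -53.375 °C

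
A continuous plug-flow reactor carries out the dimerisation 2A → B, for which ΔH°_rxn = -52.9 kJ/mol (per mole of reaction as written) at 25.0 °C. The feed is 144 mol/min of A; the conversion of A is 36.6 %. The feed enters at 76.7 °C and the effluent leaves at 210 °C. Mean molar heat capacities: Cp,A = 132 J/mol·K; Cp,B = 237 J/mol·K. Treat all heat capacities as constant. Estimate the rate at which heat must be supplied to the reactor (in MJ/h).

Extent of reaction ξ = 0.366 × 144 / 2 = 26.352 mol/min
Reaction term: ξ·ΔH°_rxn = 26.352 × -52.9 = -1394 kJ/min
Sensible, feed 76.7→25 °C: -982.71 kJ/min
Outlet flows (mol/min): A 91.296, B 26.352
Sensible, products 25→210 °C: 3384.9 kJ/min
Q = ΔH = 1008.1 kJ/min = 16.802 kW
Heat supplied = 60.487 MJ/h

Q_in = 60.5 MJ/h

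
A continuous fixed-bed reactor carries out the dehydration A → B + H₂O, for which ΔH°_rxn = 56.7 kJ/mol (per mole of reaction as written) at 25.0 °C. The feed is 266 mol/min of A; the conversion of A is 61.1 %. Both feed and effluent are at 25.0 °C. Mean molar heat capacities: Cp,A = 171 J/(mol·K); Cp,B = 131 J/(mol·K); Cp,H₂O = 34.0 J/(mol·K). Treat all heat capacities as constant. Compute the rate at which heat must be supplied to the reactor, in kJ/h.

Extent of reaction ξ = 0.611 × 266 = 162.53 mol/min
Reaction term: ξ·ΔH°_rxn = 162.53 × 56.7 = 9215.2 kJ/min
Q = ΔH = 9215.2 kJ/min = 153.59 kW
Heat supplied = 552910 kJ/h

Q_in = 553000 kJ/h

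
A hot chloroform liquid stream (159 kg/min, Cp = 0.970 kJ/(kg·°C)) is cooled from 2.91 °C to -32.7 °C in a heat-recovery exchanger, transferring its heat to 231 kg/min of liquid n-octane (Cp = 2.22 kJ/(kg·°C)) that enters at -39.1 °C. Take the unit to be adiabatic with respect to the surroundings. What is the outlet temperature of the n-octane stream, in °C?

Heat released by hot stream: Q = 159 × 0.970 × (2.91 − -32.7) = 5492.1 kJ/min
Energy balance on cold side (adiabatic exchanger): Q = ṁ_c·Cp_c·(T_c,out − T_c,in)
T_c,out = -39.1 + 5492.1/(231 × 2.22) = -28.39 °C

T_c,out = -28.4 °C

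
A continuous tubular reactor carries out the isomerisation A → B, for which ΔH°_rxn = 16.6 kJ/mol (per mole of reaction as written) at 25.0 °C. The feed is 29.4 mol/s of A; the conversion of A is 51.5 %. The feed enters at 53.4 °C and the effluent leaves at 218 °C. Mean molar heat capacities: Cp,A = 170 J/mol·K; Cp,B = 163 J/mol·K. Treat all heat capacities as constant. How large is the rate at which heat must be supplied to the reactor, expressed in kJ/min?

Extent of reaction ξ = 0.515 × 29.4 = 15.141 mol/s
Reaction term: ξ·ΔH°_rxn = 15.141 × 16.6 = 251.34 kJ/s
Sensible, feed 53.4→25 °C: -141.94 kJ/s
Outlet flows (mol/s): A 14.259, B 15.141
Sensible, products 25→218 °C: 944.16 kJ/s
Q = ΔH = 1053.6 kJ/s = 1053.6 kW
Heat supplied = 63213 kJ/min

Q_in = 63200 kJ/min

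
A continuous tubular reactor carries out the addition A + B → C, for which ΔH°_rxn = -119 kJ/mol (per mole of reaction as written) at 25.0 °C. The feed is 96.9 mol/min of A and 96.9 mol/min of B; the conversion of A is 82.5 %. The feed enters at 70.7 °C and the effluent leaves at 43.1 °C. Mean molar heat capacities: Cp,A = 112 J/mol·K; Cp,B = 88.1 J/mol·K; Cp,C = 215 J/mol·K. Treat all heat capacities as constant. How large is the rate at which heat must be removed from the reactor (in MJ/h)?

Extent of reaction ξ = 0.825 × 96.9 = 79.942 mol/min
Reaction term: ξ·ΔH°_rxn = 79.942 × -119 = -9513.2 kJ/min
Sensible, feed 70.7→25 °C: -886.11 kJ/min
Outlet flows (mol/min): A 16.958, B 16.958, C 79.942
Sensible, products 25→43.1 °C: 372.51 kJ/min
Q = ΔH = -10027 kJ/min = -167.11 kW
Heat removed = 601.61 MJ/h

Q_out = 602 MJ/h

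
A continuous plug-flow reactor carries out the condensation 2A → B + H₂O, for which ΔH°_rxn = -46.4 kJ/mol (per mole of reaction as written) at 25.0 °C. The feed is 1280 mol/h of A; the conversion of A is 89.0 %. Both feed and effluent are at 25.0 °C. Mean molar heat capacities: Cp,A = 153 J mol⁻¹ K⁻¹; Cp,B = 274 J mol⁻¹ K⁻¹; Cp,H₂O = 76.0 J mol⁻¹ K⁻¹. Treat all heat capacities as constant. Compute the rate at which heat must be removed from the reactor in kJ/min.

Extent of reaction ξ = 0.890 × 1280 / 2 = 569.6 mol/h
Reaction term: ξ·ΔH°_rxn = 569.6 × -46.4 = -26429 kJ/h
Q = ΔH = -26429 kJ/h = -7.3415 kW
Heat removed = 440.49 kJ/min

Q_out = 440 kJ/min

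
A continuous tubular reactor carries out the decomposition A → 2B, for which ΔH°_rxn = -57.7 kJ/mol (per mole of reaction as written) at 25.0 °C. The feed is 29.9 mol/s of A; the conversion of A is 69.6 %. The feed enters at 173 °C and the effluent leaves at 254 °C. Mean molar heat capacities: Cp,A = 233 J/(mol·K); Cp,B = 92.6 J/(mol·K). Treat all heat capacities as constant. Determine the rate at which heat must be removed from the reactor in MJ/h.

Q_out = 3110 MJ/h

Extent of reaction ξ = 0.696 × 29.9 = 20.81 mol/s
Reaction term: ξ·ΔH°_rxn = 20.81 × -57.7 = -1200.8 kJ/s
Sensible, feed 173→25 °C: -1031.1 kJ/s
Outlet flows (mol/s): A 9.0896, B 41.621
Sensible, products 25→254 °C: 1367.6 kJ/s
Q = ΔH = -864.25 kJ/s = -864.25 kW
Heat removed = 3111.3 MJ/h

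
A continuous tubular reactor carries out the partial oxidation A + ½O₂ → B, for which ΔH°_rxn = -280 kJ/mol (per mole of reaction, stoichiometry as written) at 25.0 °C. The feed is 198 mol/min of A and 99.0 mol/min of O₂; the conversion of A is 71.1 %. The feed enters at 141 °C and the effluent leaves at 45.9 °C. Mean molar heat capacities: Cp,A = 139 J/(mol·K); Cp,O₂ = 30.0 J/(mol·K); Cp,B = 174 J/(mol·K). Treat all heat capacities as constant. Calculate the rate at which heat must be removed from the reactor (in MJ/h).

Q_out = 2540 MJ/h

Extent of reaction ξ = 0.711 × 198 = 140.78 mol/min
Reaction term: ξ·ΔH°_rxn = 140.78 × -280 = -39418 kJ/min
Sensible, feed 141→25 °C: -3537.1 kJ/min
Outlet flows (mol/min): A 57.222, O₂ 28.611, B 140.78
Sensible, products 25→45.9 °C: 696.13 kJ/min
Q = ΔH = -42259 kJ/min = -704.31 kW
Heat removed = 2535.5 MJ/h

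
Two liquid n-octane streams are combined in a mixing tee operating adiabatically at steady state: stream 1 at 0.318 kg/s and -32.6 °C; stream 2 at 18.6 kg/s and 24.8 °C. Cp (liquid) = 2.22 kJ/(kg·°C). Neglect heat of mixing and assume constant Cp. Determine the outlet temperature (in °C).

No heat crosses the boundary, so H_out = H_in.
Σ ṁᵢCp,ᵢTᵢ = 0.318×2.22×-32.6 + 18.6×2.22×24.8 = 1001
Σ ṁᵢCp,ᵢ = 0.318×2.22 + 18.6×2.22 = 41.998
T_out = 1001 / 41.998 = 23.835 °C

T_out = 23.8 °C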